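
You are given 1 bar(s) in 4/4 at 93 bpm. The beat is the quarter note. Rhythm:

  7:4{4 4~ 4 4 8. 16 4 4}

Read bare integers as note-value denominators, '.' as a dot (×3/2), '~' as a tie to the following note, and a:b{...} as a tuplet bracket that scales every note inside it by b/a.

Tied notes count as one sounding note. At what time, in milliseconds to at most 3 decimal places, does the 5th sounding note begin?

1. 0.0ms @ 0 + 368.664ms (4/7)
2. 368.664ms @ 4/7 + 737.327ms (8/7)
3. 1105.991ms @ 12/7 + 368.664ms (4/7)
4. 1474.654ms @ 16/7 + 276.498ms (3/7)
5. 1751.152ms @ 19/7 + 92.166ms (1/7)
6. 1843.318ms @ 20/7 + 368.664ms (4/7)
7. 2211.982ms @ 24/7 + 368.664ms (4/7)

note 5 onset = 19/7b = 1751.152ms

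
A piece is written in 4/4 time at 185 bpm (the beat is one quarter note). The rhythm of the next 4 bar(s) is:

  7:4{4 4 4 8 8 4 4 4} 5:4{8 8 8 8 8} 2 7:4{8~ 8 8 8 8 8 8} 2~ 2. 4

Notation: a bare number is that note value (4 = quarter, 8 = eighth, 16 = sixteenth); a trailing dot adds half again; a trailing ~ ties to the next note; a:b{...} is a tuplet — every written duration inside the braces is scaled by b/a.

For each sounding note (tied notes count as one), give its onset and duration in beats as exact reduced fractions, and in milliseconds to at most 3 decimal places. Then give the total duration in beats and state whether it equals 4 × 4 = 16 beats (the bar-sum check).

1) 0.0ms=0b +185.328ms=4/7b
2) 185.328ms=4/7b +185.328ms=4/7b
3) 370.656ms=8/7b +185.328ms=4/7b
4) 555.985ms=12/7b +92.664ms=2/7b
5) 648.649ms=2b +92.664ms=2/7b
6) 741.313ms=16/7b +185.328ms=4/7b
7) 926.641ms=20/7b +185.328ms=4/7b
8) 1111.969ms=24/7b +185.328ms=4/7b
9) 1297.297ms=4b +129.73ms=2/5b
10) 1427.027ms=22/5b +129.73ms=2/5b
11) 1556.757ms=24/5b +129.73ms=2/5b
12) 1686.486ms=26/5b +129.73ms=2/5b
13) 1816.216ms=28/5b +129.73ms=2/5b
14) 1945.946ms=6b +648.649ms=2b
15) 2594.595ms=8b +185.328ms=4/7b
16) 2779.923ms=60/7b +92.664ms=2/7b
17) 2872.587ms=62/7b +92.664ms=2/7b
18) 2965.251ms=64/7b +92.664ms=2/7b
19) 3057.915ms=66/7b +92.664ms=2/7b
20) 3150.579ms=68/7b +92.664ms=2/7b
21) 3243.243ms=10b +1621.622ms=5b
22) 4864.865ms=15b +324.324ms=1b
Σ=16b of 16 (185bpm 4/4) — PASS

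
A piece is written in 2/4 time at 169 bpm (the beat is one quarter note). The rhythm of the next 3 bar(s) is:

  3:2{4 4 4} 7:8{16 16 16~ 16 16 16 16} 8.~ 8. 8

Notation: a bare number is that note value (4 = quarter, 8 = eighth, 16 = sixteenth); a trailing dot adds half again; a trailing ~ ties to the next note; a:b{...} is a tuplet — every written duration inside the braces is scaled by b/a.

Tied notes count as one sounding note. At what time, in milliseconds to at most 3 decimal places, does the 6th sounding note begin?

note 6 onset = 18/7b = 912.933ms

1. 0.0ms @ 0 + 236.686ms (2/3)
2. 236.686ms @ 2/3 + 236.686ms (2/3)
3. 473.373ms @ 4/3 + 236.686ms (2/3)
4. 710.059ms @ 2 + 101.437ms (2/7)
5. 811.496ms @ 16/7 + 101.437ms (2/7)
6. 912.933ms @ 18/7 + 202.874ms (4/7)
7. 1115.807ms @ 22/7 + 101.437ms (2/7)
8. 1217.244ms @ 24/7 + 101.437ms (2/7)
9. 1318.681ms @ 26/7 + 101.437ms (2/7)
10. 1420.118ms @ 4 + 532.544ms (3/2)
11. 1952.663ms @ 11/2 + 177.515ms (1/2)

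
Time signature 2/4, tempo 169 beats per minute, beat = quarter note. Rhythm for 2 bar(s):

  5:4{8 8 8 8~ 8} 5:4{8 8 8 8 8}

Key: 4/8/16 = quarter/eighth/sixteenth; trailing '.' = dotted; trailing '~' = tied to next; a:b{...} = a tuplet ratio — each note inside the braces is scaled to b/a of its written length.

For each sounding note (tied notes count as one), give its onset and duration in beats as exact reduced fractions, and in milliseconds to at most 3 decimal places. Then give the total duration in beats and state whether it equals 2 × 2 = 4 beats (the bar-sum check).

1) 0.0ms=0b +142.012ms=2/5b
2) 142.012ms=2/5b +142.012ms=2/5b
3) 284.024ms=4/5b +142.012ms=2/5b
4) 426.036ms=6/5b +284.024ms=4/5b
5) 710.059ms=2b +142.012ms=2/5b
6) 852.071ms=12/5b +142.012ms=2/5b
7) 994.083ms=14/5b +142.012ms=2/5b
8) 1136.095ms=16/5b +142.012ms=2/5b
9) 1278.107ms=18/5b +142.012ms=2/5b
Σ=4b of 4 (169bpm 2/4) — PASS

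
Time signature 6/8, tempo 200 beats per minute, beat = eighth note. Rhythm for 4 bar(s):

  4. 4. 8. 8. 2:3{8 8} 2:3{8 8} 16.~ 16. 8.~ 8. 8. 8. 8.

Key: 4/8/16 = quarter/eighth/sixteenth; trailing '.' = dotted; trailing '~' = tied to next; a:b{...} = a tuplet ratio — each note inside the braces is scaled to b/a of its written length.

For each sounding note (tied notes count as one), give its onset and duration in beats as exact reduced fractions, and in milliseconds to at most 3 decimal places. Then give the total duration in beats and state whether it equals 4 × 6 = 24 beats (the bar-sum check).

1) 0.0ms=0b +900.0ms=3b
2) 900.0ms=3b +900.0ms=3b
3) 1800.0ms=6b +450.0ms=3/2b
4) 2250.0ms=15/2b +450.0ms=3/2b
5) 2700.0ms=9b +450.0ms=3/2b
6) 3150.0ms=21/2b +450.0ms=3/2b
7) 3600.0ms=12b +450.0ms=3/2b
8) 4050.0ms=27/2b +450.0ms=3/2b
9) 4500.0ms=15b +450.0ms=3/2b
10) 4950.0ms=33/2b +900.0ms=3b
11) 5850.0ms=39/2b +450.0ms=3/2b
12) 6300.0ms=21b +450.0ms=3/2b
13) 6750.0ms=45/2b +450.0ms=3/2b
Σ=24b of 24 (200bpm 6/8) — PASS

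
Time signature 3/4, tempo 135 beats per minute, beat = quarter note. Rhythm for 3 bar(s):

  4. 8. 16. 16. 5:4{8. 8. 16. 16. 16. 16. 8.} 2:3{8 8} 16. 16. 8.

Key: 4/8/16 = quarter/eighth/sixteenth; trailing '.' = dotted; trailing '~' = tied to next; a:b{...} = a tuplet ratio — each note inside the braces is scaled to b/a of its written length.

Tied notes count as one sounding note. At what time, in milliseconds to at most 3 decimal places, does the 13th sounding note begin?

note 13 onset = 27/4b = 3000.0ms

1. 0.0ms @ 0 + 666.667ms (3/2)
2. 666.667ms @ 3/2 + 333.333ms (3/4)
3. 1000.0ms @ 9/4 + 166.667ms (3/8)
4. 1166.667ms @ 21/8 + 166.667ms (3/8)
5. 1333.333ms @ 3 + 266.667ms (3/5)
6. 1600.0ms @ 18/5 + 266.667ms (3/5)
7. 1866.667ms @ 21/5 + 133.333ms (3/10)
8. 2000.0ms @ 9/2 + 133.333ms (3/10)
9. 2133.333ms @ 24/5 + 133.333ms (3/10)
10. 2266.667ms @ 51/10 + 133.333ms (3/10)
11. 2400.0ms @ 27/5 + 266.667ms (3/5)
12. 2666.667ms @ 6 + 333.333ms (3/4)
13. 3000.0ms @ 27/4 + 333.333ms (3/4)
14. 3333.333ms @ 15/2 + 166.667ms (3/8)
15. 3500.0ms @ 63/8 + 166.667ms (3/8)
16. 3666.667ms @ 33/4 + 333.333ms (3/4)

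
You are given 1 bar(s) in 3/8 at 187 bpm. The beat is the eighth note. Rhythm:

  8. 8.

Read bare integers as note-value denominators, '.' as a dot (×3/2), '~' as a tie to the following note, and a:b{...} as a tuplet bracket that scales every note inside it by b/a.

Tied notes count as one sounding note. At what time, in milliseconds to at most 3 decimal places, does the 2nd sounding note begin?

note 2 onset = 3/2b = 481.283ms

1. 0.0ms @ 0 + 481.283ms (3/2)
2. 481.283ms @ 3/2 + 481.283ms (3/2)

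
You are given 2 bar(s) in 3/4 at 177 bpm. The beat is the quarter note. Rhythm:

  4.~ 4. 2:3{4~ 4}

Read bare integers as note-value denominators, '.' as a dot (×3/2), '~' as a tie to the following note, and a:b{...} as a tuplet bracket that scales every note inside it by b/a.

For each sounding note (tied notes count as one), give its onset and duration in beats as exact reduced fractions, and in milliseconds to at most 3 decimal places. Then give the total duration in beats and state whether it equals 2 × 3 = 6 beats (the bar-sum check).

1) 0.0ms=0b +1016.949ms=3b
2) 1016.949ms=3b +1016.949ms=3b
Σ=6b of 6 (177bpm 3/4) — PASS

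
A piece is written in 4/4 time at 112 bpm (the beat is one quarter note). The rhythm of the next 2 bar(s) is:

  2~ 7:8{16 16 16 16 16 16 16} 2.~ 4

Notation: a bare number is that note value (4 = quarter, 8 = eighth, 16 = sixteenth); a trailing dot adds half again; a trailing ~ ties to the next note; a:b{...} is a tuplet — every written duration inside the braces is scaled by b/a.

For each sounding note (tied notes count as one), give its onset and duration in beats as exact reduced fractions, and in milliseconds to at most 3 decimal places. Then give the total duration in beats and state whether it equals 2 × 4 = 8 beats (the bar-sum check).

1) 0.0ms=0b +1224.49ms=16/7b
2) 1224.49ms=16/7b +153.061ms=2/7b
3) 1377.551ms=18/7b +153.061ms=2/7b
4) 1530.612ms=20/7b +153.061ms=2/7b
5) 1683.673ms=22/7b +153.061ms=2/7b
6) 1836.735ms=24/7b +153.061ms=2/7b
7) 1989.796ms=26/7b +153.061ms=2/7b
8) 2142.857ms=4b +2142.857ms=4b
Σ=8b of 8 (112bpm 4/4) — PASS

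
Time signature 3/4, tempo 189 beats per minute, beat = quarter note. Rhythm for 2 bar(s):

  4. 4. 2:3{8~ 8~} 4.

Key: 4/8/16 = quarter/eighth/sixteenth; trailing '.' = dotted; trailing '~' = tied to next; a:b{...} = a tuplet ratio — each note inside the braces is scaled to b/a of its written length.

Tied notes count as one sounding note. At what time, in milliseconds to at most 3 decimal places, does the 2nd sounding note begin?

note 2 onset = 3/2b = 476.19ms

1. 0.0ms @ 0 + 476.19ms (3/2)
2. 476.19ms @ 3/2 + 476.19ms (3/2)
3. 952.381ms @ 3 + 952.381ms (3)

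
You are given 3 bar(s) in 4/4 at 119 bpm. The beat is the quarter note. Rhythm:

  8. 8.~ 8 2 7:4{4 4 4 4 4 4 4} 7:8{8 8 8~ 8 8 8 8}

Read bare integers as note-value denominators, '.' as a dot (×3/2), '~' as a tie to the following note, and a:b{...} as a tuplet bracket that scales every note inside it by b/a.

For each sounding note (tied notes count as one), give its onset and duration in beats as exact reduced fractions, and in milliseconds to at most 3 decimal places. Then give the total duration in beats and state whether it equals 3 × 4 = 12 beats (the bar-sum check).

1) 0.0ms=0b +378.151ms=3/4b
2) 378.151ms=3/4b +630.252ms=5/4b
3) 1008.403ms=2b +1008.403ms=2b
4) 2016.807ms=4b +288.115ms=4/7b
5) 2304.922ms=32/7b +288.115ms=4/7b
6) 2593.037ms=36/7b +288.115ms=4/7b
7) 2881.152ms=40/7b +288.115ms=4/7b
8) 3169.268ms=44/7b +288.115ms=4/7b
9) 3457.383ms=48/7b +288.115ms=4/7b
10) 3745.498ms=52/7b +288.115ms=4/7b
11) 4033.613ms=8b +288.115ms=4/7b
12) 4321.729ms=60/7b +288.115ms=4/7b
13) 4609.844ms=64/7b +576.23ms=8/7b
14) 5186.074ms=72/7b +288.115ms=4/7b
15) 5474.19ms=76/7b +288.115ms=4/7b
16) 5762.305ms=80/7b +288.115ms=4/7b
Σ=12b of 12 (119bpm 4/4) — PASS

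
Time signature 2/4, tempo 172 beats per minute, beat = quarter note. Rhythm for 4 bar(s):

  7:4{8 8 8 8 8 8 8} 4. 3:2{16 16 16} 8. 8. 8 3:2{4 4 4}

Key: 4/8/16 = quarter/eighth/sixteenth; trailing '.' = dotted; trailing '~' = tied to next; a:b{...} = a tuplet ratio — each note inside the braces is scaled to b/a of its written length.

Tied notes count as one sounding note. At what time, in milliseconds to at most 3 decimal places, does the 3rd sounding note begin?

note 3 onset = 4/7b = 199.336ms

1. 0.0ms @ 0 + 99.668ms (2/7)
2. 99.668ms @ 2/7 + 99.668ms (2/7)
3. 199.336ms @ 4/7 + 99.668ms (2/7)
4. 299.003ms @ 6/7 + 99.668ms (2/7)
5. 398.671ms @ 8/7 + 99.668ms (2/7)
6. 498.339ms @ 10/7 + 99.668ms (2/7)
7. 598.007ms @ 12/7 + 99.668ms (2/7)
8. 697.674ms @ 2 + 523.256ms (3/2)
9. 1220.93ms @ 7/2 + 58.14ms (1/6)
10. 1279.07ms @ 11/3 + 58.14ms (1/6)
11. 1337.209ms @ 23/6 + 58.14ms (1/6)
12. 1395.349ms @ 4 + 261.628ms (3/4)
13. 1656.977ms @ 19/4 + 261.628ms (3/4)
14. 1918.605ms @ 11/2 + 174.419ms (1/2)
15. 2093.023ms @ 6 + 232.558ms (2/3)
16. 2325.581ms @ 20/3 + 232.558ms (2/3)
17. 2558.14ms @ 22/3 + 232.558ms (2/3)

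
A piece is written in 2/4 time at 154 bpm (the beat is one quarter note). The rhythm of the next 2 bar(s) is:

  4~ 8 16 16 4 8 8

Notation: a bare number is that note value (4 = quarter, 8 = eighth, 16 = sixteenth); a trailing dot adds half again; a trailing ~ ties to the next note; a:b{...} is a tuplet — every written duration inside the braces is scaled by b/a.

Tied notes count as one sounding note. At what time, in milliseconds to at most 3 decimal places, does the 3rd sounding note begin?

1. 0.0ms @ 0 + 584.416ms (3/2)
2. 584.416ms @ 3/2 + 97.403ms (1/4)
3. 681.818ms @ 7/4 + 97.403ms (1/4)
4. 779.221ms @ 2 + 389.61ms (1)
5. 1168.831ms @ 3 + 194.805ms (1/2)
6. 1363.636ms @ 7/2 + 194.805ms (1/2)

note 3 onset = 7/4b = 681.818ms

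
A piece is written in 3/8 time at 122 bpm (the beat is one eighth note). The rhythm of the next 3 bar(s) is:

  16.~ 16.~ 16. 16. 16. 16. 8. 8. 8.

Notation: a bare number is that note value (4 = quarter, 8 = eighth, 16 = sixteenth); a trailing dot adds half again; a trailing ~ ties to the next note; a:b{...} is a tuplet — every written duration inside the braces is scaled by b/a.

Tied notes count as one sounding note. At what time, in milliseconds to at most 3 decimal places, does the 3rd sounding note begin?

1. 0.0ms @ 0 + 1106.557ms (9/4)
2. 1106.557ms @ 9/4 + 368.852ms (3/4)
3. 1475.41ms @ 3 + 368.852ms (3/4)
4. 1844.262ms @ 15/4 + 368.852ms (3/4)
5. 2213.115ms @ 9/2 + 737.705ms (3/2)
6. 2950.82ms @ 6 + 737.705ms (3/2)
7. 3688.525ms @ 15/2 + 737.705ms (3/2)

note 3 onset = 3b = 1475.41ms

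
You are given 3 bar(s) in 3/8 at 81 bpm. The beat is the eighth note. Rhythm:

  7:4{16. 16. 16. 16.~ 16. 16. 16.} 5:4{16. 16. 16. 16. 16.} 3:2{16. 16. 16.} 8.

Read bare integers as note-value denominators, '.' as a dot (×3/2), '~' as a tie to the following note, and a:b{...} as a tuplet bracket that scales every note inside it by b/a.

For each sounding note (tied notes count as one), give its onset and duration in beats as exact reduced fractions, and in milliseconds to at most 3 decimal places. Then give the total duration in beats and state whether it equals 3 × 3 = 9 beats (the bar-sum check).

1) 0.0ms=0b +317.46ms=3/7b
2) 317.46ms=3/7b +317.46ms=3/7b
3) 634.921ms=6/7b +317.46ms=3/7b
4) 952.381ms=9/7b +634.921ms=6/7b
5) 1587.302ms=15/7b +317.46ms=3/7b
6) 1904.762ms=18/7b +317.46ms=3/7b
7) 2222.222ms=3b +444.444ms=3/5b
8) 2666.667ms=18/5b +444.444ms=3/5b
9) 3111.111ms=21/5b +444.444ms=3/5b
10) 3555.556ms=24/5b +444.444ms=3/5b
11) 4000.0ms=27/5b +444.444ms=3/5b
12) 4444.444ms=6b +370.37ms=1/2b
13) 4814.815ms=13/2b +370.37ms=1/2b
14) 5185.185ms=7b +370.37ms=1/2b
15) 5555.556ms=15/2b +1111.111ms=3/2b
Σ=9b of 9 (81bpm 3/8) — PASS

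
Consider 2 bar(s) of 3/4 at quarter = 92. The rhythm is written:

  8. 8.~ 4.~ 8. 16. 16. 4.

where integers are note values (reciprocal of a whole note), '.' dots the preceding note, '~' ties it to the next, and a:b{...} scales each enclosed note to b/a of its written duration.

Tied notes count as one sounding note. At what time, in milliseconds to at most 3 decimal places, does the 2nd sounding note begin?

note 2 onset = 3/4b = 489.13ms

1. 0.0ms @ 0 + 489.13ms (3/4)
2. 489.13ms @ 3/4 + 1956.522ms (3)
3. 2445.652ms @ 15/4 + 244.565ms (3/8)
4. 2690.217ms @ 33/8 + 244.565ms (3/8)
5. 2934.783ms @ 9/2 + 978.261ms (3/2)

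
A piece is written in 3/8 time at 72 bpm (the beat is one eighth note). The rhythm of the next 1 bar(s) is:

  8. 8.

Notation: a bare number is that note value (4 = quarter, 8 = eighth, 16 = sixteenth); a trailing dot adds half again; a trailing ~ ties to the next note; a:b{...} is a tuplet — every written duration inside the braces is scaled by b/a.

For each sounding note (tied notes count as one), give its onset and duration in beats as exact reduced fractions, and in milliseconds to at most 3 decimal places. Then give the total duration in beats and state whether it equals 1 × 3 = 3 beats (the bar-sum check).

1) 0.0ms=0b +1250.0ms=3/2b
2) 1250.0ms=3/2b +1250.0ms=3/2b
Σ=3b of 3 (72bpm 3/8) — PASS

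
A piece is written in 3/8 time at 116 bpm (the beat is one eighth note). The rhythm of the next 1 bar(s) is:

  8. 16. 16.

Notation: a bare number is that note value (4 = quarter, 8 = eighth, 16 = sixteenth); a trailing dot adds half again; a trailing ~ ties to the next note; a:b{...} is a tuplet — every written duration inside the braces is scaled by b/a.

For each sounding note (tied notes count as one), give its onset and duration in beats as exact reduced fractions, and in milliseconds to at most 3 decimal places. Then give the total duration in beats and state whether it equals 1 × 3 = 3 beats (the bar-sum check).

1) 0.0ms=0b +775.862ms=3/2b
2) 775.862ms=3/2b +387.931ms=3/4b
3) 1163.793ms=9/4b +387.931ms=3/4b
Σ=3b of 3 (116bpm 3/8) — PASS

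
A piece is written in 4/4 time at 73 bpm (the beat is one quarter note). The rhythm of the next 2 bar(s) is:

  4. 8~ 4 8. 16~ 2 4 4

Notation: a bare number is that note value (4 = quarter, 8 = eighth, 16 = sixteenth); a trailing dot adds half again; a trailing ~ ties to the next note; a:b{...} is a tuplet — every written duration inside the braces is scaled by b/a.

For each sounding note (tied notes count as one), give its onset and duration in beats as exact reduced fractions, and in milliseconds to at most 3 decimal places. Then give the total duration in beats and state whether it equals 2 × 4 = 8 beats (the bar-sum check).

1) 0.0ms=0b +1232.877ms=3/2b
2) 1232.877ms=3/2b +1232.877ms=3/2b
3) 2465.753ms=3b +616.438ms=3/4b
4) 3082.192ms=15/4b +1849.315ms=9/4b
5) 4931.507ms=6b +821.918ms=1b
6) 5753.425ms=7b +821.918ms=1b
Σ=8b of 8 (73bpm 4/4) — PASS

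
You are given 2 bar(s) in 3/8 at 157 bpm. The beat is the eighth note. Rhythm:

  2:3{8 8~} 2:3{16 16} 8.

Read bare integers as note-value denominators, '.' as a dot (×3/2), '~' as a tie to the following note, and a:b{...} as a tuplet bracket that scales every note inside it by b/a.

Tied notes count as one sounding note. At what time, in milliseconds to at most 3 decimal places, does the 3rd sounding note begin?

note 3 onset = 15/4b = 1433.121ms

1. 0.0ms @ 0 + 573.248ms (3/2)
2. 573.248ms @ 3/2 + 859.873ms (9/4)
3. 1433.121ms @ 15/4 + 286.624ms (3/4)
4. 1719.745ms @ 9/2 + 573.248ms (3/2)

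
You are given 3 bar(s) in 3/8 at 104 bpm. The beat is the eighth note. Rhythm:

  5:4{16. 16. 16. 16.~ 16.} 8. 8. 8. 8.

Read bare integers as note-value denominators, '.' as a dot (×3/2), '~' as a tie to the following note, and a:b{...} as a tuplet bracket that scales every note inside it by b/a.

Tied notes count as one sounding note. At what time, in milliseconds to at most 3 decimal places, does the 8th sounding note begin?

1. 0.0ms @ 0 + 346.154ms (3/5)
2. 346.154ms @ 3/5 + 346.154ms (3/5)
3. 692.308ms @ 6/5 + 346.154ms (3/5)
4. 1038.462ms @ 9/5 + 692.308ms (6/5)
5. 1730.769ms @ 3 + 865.385ms (3/2)
6. 2596.154ms @ 9/2 + 865.385ms (3/2)
7. 3461.538ms @ 6 + 865.385ms (3/2)
8. 4326.923ms @ 15/2 + 865.385ms (3/2)

note 8 onset = 15/2b = 4326.923ms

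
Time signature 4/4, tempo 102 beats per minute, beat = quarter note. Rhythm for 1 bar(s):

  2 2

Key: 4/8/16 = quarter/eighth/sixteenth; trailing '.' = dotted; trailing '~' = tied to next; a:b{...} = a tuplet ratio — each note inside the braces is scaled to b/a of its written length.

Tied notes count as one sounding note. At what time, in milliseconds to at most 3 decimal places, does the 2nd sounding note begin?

1. 0.0ms @ 0 + 1176.471ms (2)
2. 1176.471ms @ 2 + 1176.471ms (2)

note 2 onset = 2b = 1176.471ms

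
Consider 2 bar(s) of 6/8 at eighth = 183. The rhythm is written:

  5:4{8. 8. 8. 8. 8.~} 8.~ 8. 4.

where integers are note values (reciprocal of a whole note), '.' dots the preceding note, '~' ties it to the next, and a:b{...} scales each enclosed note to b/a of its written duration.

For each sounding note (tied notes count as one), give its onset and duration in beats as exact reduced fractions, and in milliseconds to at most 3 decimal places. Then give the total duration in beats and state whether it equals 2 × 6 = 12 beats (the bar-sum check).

1) 0.0ms=0b +393.443ms=6/5b
2) 393.443ms=6/5b +393.443ms=6/5b
3) 786.885ms=12/5b +393.443ms=6/5b
4) 1180.328ms=18/5b +393.443ms=6/5b
5) 1573.77ms=24/5b +1377.049ms=21/5b
6) 2950.82ms=9b +983.607ms=3b
Σ=12b of 12 (183bpm 6/8) — PASS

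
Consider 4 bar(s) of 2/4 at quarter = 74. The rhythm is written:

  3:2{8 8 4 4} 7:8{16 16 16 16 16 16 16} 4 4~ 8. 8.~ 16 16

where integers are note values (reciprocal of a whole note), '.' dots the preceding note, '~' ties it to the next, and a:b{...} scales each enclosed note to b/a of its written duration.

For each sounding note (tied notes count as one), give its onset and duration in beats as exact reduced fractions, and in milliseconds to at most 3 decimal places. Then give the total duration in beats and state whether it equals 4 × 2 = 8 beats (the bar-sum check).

1) 0.0ms=0b +270.27ms=1/3b
2) 270.27ms=1/3b +270.27ms=1/3b
3) 540.541ms=2/3b +540.541ms=2/3b
4) 1081.081ms=4/3b +540.541ms=2/3b
5) 1621.622ms=2b +231.66ms=2/7b
6) 1853.282ms=16/7b +231.66ms=2/7b
7) 2084.942ms=18/7b +231.66ms=2/7b
8) 2316.602ms=20/7b +231.66ms=2/7b
9) 2548.263ms=22/7b +231.66ms=2/7b
10) 2779.923ms=24/7b +231.66ms=2/7b
11) 3011.583ms=26/7b +231.66ms=2/7b
12) 3243.243ms=4b +810.811ms=1b
13) 4054.054ms=5b +1418.919ms=7/4b
14) 5472.973ms=27/4b +810.811ms=1b
15) 6283.784ms=31/4b +202.703ms=1/4b
Σ=8b of 8 (74bpm 2/4) — PASS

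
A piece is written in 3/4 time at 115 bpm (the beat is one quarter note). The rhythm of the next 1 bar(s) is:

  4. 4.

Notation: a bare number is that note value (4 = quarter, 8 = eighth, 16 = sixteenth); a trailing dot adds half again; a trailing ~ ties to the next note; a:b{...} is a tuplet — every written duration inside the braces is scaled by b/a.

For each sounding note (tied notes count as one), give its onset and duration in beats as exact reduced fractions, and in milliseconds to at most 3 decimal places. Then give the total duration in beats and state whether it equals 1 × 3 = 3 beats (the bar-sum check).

1) 0.0ms=0b +782.609ms=3/2b
2) 782.609ms=3/2b +782.609ms=3/2b
Σ=3b of 3 (115bpm 3/4) — PASS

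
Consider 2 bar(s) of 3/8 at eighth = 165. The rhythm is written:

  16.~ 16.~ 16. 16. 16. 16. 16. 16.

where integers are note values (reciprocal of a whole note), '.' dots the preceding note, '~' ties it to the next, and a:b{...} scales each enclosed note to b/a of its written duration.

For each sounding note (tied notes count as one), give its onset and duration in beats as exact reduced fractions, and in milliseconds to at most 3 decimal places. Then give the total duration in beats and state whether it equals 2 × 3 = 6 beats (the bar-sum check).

1) 0.0ms=0b +818.182ms=9/4b
2) 818.182ms=9/4b +272.727ms=3/4b
3) 1090.909ms=3b +272.727ms=3/4b
4) 1363.636ms=15/4b +272.727ms=3/4b
5) 1636.364ms=9/2b +272.727ms=3/4b
6) 1909.091ms=21/4b +272.727ms=3/4b
Σ=6b of 6 (165bpm 3/8) — PASS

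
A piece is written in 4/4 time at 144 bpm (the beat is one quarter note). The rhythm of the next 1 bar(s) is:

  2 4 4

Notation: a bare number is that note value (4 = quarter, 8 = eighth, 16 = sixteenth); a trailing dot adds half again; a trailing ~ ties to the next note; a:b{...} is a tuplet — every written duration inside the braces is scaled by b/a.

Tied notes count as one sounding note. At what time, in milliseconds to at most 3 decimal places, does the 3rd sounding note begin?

note 3 onset = 3b = 1250.0ms

1. 0.0ms @ 0 + 833.333ms (2)
2. 833.333ms @ 2 + 416.667ms (1)
3. 1250.0ms @ 3 + 416.667ms (1)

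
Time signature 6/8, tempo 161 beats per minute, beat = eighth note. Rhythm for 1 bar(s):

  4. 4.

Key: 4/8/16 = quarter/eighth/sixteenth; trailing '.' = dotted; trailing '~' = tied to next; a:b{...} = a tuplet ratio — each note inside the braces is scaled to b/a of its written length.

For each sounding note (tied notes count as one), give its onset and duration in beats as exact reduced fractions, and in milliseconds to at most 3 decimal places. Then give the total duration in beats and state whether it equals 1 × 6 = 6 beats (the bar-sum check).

1) 0.0ms=0b +1118.012ms=3b
2) 1118.012ms=3b +1118.012ms=3b
Σ=6b of 6 (161bpm 6/8) — PASS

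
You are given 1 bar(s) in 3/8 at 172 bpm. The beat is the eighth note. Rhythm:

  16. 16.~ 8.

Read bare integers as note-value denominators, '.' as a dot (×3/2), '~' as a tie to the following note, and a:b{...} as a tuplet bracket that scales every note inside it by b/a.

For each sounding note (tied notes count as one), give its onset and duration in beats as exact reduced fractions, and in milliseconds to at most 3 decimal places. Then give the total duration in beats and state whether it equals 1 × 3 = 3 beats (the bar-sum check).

1) 0.0ms=0b +261.628ms=3/4b
2) 261.628ms=3/4b +784.884ms=9/4b
Σ=3b of 3 (172bpm 3/8) — PASS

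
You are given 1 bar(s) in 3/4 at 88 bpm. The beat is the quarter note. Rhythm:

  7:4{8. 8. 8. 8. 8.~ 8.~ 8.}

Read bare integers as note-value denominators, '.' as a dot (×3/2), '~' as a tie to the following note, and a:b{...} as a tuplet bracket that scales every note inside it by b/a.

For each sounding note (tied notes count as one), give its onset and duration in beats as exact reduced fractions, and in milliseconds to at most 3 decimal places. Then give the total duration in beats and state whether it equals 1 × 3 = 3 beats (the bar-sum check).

1) 0.0ms=0b +292.208ms=3/7b
2) 292.208ms=3/7b +292.208ms=3/7b
3) 584.416ms=6/7b +292.208ms=3/7b
4) 876.623ms=9/7b +292.208ms=3/7b
5) 1168.831ms=12/7b +876.623ms=9/7b
Σ=3b of 3 (88bpm 3/4) — PASS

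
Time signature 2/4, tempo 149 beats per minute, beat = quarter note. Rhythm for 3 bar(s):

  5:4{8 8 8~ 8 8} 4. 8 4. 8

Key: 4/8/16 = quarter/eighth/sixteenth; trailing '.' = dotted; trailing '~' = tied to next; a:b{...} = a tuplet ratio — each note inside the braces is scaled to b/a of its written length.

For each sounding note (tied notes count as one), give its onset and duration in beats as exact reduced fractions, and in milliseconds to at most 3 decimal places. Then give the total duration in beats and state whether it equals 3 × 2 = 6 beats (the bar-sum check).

1) 0.0ms=0b +161.074ms=2/5b
2) 161.074ms=2/5b +161.074ms=2/5b
3) 322.148ms=4/5b +322.148ms=4/5b
4) 644.295ms=8/5b +161.074ms=2/5b
5) 805.369ms=2b +604.027ms=3/2b
6) 1409.396ms=7/2b +201.342ms=1/2b
7) 1610.738ms=4b +604.027ms=3/2b
8) 2214.765ms=11/2b +201.342ms=1/2b
Σ=6b of 6 (149bpm 2/4) — PASS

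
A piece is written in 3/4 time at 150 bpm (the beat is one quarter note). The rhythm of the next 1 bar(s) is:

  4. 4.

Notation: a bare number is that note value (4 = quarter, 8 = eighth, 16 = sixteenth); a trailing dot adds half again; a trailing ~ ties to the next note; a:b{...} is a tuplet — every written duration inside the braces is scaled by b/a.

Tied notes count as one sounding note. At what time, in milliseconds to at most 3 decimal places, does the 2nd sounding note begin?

note 2 onset = 3/2b = 600.0ms

1. 0.0ms @ 0 + 600.0ms (3/2)
2. 600.0ms @ 3/2 + 600.0ms (3/2)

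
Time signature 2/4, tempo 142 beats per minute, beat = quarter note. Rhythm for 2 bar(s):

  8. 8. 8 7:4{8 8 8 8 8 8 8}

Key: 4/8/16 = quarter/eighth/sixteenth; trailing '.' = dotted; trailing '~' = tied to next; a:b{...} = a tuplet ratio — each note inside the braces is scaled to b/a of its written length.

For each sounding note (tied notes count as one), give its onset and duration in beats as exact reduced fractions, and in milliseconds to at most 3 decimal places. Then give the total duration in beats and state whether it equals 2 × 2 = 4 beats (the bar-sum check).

1) 0.0ms=0b +316.901ms=3/4b
2) 316.901ms=3/4b +316.901ms=3/4b
3) 633.803ms=3/2b +211.268ms=1/2b
4) 845.07ms=2b +120.724ms=2/7b
5) 965.795ms=16/7b +120.724ms=2/7b
6) 1086.519ms=18/7b +120.724ms=2/7b
7) 1207.243ms=20/7b +120.724ms=2/7b
8) 1327.968ms=22/7b +120.724ms=2/7b
9) 1448.692ms=24/7b +120.724ms=2/7b
10) 1569.416ms=26/7b +120.724ms=2/7b
Σ=4b of 4 (142bpm 2/4) — PASS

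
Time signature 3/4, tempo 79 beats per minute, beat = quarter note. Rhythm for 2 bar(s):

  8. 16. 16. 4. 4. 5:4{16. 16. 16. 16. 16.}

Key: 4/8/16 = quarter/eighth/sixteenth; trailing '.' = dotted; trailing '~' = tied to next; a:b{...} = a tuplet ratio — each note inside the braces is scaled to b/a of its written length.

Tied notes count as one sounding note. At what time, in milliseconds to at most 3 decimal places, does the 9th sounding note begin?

note 9 onset = 27/5b = 4101.266ms

1. 0.0ms @ 0 + 569.62ms (3/4)
2. 569.62ms @ 3/4 + 284.81ms (3/8)
3. 854.43ms @ 9/8 + 284.81ms (3/8)
4. 1139.241ms @ 3/2 + 1139.241ms (3/2)
5. 2278.481ms @ 3 + 1139.241ms (3/2)
6. 3417.722ms @ 9/2 + 227.848ms (3/10)
7. 3645.57ms @ 24/5 + 227.848ms (3/10)
8. 3873.418ms @ 51/10 + 227.848ms (3/10)
9. 4101.266ms @ 27/5 + 227.848ms (3/10)
10. 4329.114ms @ 57/10 + 227.848ms (3/10)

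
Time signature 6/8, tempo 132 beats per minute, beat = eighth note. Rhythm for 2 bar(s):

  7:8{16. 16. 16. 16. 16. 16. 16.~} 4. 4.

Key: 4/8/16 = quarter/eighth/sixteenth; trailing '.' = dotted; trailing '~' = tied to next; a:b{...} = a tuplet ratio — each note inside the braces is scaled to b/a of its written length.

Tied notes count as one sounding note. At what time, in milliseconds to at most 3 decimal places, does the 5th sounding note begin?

1. 0.0ms @ 0 + 389.61ms (6/7)
2. 389.61ms @ 6/7 + 389.61ms (6/7)
3. 779.221ms @ 12/7 + 389.61ms (6/7)
4. 1168.831ms @ 18/7 + 389.61ms (6/7)
5. 1558.442ms @ 24/7 + 389.61ms (6/7)
6. 1948.052ms @ 30/7 + 389.61ms (6/7)
7. 2337.662ms @ 36/7 + 1753.247ms (27/7)
8. 4090.909ms @ 9 + 1363.636ms (3)

note 5 onset = 24/7b = 1558.442ms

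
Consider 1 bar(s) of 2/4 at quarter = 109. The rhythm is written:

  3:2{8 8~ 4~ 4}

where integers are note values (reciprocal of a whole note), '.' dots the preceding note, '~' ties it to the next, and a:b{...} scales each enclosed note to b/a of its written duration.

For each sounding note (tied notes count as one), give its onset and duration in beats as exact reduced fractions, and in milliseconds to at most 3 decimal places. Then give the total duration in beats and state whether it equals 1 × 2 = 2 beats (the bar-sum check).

1) 0.0ms=0b +183.486ms=1/3b
2) 183.486ms=1/3b +917.431ms=5/3b
Σ=2b of 2 (109bpm 2/4) — PASS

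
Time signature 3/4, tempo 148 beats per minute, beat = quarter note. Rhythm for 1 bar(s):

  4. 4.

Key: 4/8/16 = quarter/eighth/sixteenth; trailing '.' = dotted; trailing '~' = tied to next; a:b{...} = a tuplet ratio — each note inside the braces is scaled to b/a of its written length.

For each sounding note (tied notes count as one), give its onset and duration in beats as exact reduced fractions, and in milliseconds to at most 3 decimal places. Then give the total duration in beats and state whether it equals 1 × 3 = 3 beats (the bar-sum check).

1) 0.0ms=0b +608.108ms=3/2b
2) 608.108ms=3/2b +608.108ms=3/2b
Σ=3b of 3 (148bpm 3/4) — PASS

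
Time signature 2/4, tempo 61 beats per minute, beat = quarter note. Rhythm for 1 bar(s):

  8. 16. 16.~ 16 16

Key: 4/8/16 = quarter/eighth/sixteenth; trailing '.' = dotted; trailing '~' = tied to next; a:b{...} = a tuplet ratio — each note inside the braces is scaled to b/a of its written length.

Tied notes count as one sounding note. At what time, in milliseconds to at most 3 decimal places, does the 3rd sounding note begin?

note 3 onset = 9/8b = 1106.557ms

1. 0.0ms @ 0 + 737.705ms (3/4)
2. 737.705ms @ 3/4 + 368.852ms (3/8)
3. 1106.557ms @ 9/8 + 614.754ms (5/8)
4. 1721.311ms @ 7/4 + 245.902ms (1/4)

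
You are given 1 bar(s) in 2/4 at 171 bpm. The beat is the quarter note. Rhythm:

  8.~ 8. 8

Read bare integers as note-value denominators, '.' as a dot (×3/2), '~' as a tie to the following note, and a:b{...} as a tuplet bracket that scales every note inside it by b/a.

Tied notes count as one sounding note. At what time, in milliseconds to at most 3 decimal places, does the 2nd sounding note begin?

1. 0.0ms @ 0 + 526.316ms (3/2)
2. 526.316ms @ 3/2 + 175.439ms (1/2)

note 2 onset = 3/2b = 526.316ms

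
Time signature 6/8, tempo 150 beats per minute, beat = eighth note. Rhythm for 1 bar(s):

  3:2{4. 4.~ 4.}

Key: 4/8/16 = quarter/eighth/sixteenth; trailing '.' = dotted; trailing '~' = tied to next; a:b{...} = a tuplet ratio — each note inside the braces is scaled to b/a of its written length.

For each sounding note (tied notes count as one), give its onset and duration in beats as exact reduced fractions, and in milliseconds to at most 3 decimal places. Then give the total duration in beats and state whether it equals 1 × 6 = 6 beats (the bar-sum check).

1) 0.0ms=0b +800.0ms=2b
2) 800.0ms=2b +1600.0ms=4b
Σ=6b of 6 (150bpm 6/8) — PASS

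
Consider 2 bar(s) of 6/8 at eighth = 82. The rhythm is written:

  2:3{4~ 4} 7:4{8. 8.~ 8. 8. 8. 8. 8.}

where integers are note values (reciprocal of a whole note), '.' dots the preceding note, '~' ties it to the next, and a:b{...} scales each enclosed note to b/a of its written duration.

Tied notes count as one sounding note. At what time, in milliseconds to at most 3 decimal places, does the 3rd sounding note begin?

note 3 onset = 48/7b = 5017.422ms

1. 0.0ms @ 0 + 4390.244ms (6)
2. 4390.244ms @ 6 + 627.178ms (6/7)
3. 5017.422ms @ 48/7 + 1254.355ms (12/7)
4. 6271.777ms @ 60/7 + 627.178ms (6/7)
5. 6898.955ms @ 66/7 + 627.178ms (6/7)
6. 7526.132ms @ 72/7 + 627.178ms (6/7)
7. 8153.31ms @ 78/7 + 627.178ms (6/7)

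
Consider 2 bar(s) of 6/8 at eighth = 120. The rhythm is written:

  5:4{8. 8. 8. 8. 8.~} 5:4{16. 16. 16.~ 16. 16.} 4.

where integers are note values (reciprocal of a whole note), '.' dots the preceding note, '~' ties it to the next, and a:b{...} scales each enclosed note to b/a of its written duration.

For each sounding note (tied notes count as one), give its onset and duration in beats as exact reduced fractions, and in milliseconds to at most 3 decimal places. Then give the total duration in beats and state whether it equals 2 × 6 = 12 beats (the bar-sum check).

1) 0.0ms=0b +600.0ms=6/5b
2) 600.0ms=6/5b +600.0ms=6/5b
3) 1200.0ms=12/5b +600.0ms=6/5b
4) 1800.0ms=18/5b +600.0ms=6/5b
5) 2400.0ms=24/5b +900.0ms=9/5b
6) 3300.0ms=33/5b +300.0ms=3/5b
7) 3600.0ms=36/5b +600.0ms=6/5b
8) 4200.0ms=42/5b +300.0ms=3/5b
9) 4500.0ms=9b +1500.0ms=3b
Σ=12b of 12 (120bpm 6/8) — PASS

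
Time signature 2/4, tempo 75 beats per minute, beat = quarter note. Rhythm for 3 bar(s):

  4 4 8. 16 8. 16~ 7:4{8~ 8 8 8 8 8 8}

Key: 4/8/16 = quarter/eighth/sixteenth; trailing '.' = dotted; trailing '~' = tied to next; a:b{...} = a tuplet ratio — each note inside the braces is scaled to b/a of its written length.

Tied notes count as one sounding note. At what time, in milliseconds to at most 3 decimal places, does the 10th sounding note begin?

1. 0.0ms @ 0 + 800.0ms (1)
2. 800.0ms @ 1 + 800.0ms (1)
3. 1600.0ms @ 2 + 600.0ms (3/4)
4. 2200.0ms @ 11/4 + 200.0ms (1/4)
5. 2400.0ms @ 3 + 600.0ms (3/4)
6. 3000.0ms @ 15/4 + 657.143ms (23/28)
7. 3657.143ms @ 32/7 + 228.571ms (2/7)
8. 3885.714ms @ 34/7 + 228.571ms (2/7)
9. 4114.286ms @ 36/7 + 228.571ms (2/7)
10. 4342.857ms @ 38/7 + 228.571ms (2/7)
11. 4571.429ms @ 40/7 + 228.571ms (2/7)

note 10 onset = 38/7b = 4342.857ms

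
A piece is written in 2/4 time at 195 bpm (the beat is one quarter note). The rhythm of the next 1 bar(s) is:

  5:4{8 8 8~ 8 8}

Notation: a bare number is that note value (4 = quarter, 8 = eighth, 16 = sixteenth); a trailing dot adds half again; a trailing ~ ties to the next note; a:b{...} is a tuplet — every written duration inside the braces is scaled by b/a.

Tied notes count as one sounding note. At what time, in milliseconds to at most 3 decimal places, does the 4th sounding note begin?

1. 0.0ms @ 0 + 123.077ms (2/5)
2. 123.077ms @ 2/5 + 123.077ms (2/5)
3. 246.154ms @ 4/5 + 246.154ms (4/5)
4. 492.308ms @ 8/5 + 123.077ms (2/5)

note 4 onset = 8/5b = 492.308ms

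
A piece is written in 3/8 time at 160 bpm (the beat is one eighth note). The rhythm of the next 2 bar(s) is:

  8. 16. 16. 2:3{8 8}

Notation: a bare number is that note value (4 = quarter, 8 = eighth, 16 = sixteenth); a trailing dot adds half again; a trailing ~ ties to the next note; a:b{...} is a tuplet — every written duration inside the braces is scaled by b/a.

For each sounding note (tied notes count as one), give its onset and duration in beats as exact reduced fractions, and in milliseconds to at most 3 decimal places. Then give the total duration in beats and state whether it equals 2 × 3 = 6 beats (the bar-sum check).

1) 0.0ms=0b +562.5ms=3/2b
2) 562.5ms=3/2b +281.25ms=3/4b
3) 843.75ms=9/4b +281.25ms=3/4b
4) 1125.0ms=3b +562.5ms=3/2b
5) 1687.5ms=9/2b +562.5ms=3/2b
Σ=6b of 6 (160bpm 3/8) — PASS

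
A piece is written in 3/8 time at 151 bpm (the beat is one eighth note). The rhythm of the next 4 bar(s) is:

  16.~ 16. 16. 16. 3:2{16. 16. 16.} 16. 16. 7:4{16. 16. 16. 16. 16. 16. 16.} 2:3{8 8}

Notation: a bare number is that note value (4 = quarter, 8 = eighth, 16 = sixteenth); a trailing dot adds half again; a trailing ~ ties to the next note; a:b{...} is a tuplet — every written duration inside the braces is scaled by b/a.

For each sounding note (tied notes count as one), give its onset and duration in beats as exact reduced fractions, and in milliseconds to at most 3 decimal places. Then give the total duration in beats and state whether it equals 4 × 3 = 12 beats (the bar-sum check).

1) 0.0ms=0b +596.026ms=3/2b
2) 596.026ms=3/2b +298.013ms=3/4b
3) 894.04ms=9/4b +298.013ms=3/4b
4) 1192.053ms=3b +198.675ms=1/2b
5) 1390.728ms=7/2b +198.675ms=1/2b
6) 1589.404ms=4b +198.675ms=1/2b
7) 1788.079ms=9/2b +298.013ms=3/4b
8) 2086.093ms=21/4b +298.013ms=3/4b
9) 2384.106ms=6b +170.293ms=3/7b
10) 2554.399ms=45/7b +170.293ms=3/7b
11) 2724.693ms=48/7b +170.293ms=3/7b
12) 2894.986ms=51/7b +170.293ms=3/7b
13) 3065.279ms=54/7b +170.293ms=3/7b
14) 3235.572ms=57/7b +170.293ms=3/7b
15) 3405.866ms=60/7b +170.293ms=3/7b
16) 3576.159ms=9b +596.026ms=3/2b
17) 4172.185ms=21/2b +596.026ms=3/2b
Σ=12b of 12 (151bpm 3/8) — PASS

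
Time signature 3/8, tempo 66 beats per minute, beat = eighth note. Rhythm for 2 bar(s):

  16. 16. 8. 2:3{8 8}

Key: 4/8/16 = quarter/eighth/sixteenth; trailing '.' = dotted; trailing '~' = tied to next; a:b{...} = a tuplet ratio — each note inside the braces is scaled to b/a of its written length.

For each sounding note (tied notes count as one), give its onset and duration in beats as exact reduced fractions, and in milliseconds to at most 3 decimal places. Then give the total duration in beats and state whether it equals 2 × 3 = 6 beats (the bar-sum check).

1) 0.0ms=0b +681.818ms=3/4b
2) 681.818ms=3/4b +681.818ms=3/4b
3) 1363.636ms=3/2b +1363.636ms=3/2b
4) 2727.273ms=3b +1363.636ms=3/2b
5) 4090.909ms=9/2b +1363.636ms=3/2b
Σ=6b of 6 (66bpm 3/8) — PASS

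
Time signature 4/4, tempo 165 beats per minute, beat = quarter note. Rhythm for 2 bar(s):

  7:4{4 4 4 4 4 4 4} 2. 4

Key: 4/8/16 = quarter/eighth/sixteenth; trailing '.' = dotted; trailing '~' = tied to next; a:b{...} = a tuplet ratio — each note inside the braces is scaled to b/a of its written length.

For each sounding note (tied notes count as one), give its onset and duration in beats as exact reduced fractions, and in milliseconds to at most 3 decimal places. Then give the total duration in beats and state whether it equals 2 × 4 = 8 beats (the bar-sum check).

1) 0.0ms=0b +207.792ms=4/7b
2) 207.792ms=4/7b +207.792ms=4/7b
3) 415.584ms=8/7b +207.792ms=4/7b
4) 623.377ms=12/7b +207.792ms=4/7b
5) 831.169ms=16/7b +207.792ms=4/7b
6) 1038.961ms=20/7b +207.792ms=4/7b
7) 1246.753ms=24/7b +207.792ms=4/7b
8) 1454.545ms=4b +1090.909ms=3b
9) 2545.455ms=7b +363.636ms=1b
Σ=8b of 8 (165bpm 4/4) — PASS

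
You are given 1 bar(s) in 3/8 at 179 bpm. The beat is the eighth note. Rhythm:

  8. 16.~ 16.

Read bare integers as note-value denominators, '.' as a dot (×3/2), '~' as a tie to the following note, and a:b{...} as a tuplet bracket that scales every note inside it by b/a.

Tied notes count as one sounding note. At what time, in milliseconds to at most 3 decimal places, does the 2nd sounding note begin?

1. 0.0ms @ 0 + 502.793ms (3/2)
2. 502.793ms @ 3/2 + 502.793ms (3/2)

note 2 onset = 3/2b = 502.793ms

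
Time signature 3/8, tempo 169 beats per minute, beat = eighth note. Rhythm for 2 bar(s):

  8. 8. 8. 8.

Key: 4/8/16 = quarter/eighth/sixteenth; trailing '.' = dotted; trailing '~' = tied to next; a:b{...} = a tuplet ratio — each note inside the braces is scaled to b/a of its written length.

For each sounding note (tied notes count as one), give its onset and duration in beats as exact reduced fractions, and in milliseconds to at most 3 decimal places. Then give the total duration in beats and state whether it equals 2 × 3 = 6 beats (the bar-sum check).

1) 0.0ms=0b +532.544ms=3/2b
2) 532.544ms=3/2b +532.544ms=3/2b
3) 1065.089ms=3b +532.544ms=3/2b
4) 1597.633ms=9/2b +532.544ms=3/2b
Σ=6b of 6 (169bpm 3/8) — PASS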